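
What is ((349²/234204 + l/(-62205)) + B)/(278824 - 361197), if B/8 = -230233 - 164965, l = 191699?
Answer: 529426196648233/13793841555780 ≈ 38.381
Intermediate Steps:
B = -3161584 (B = 8*(-230233 - 164965) = 8*(-395198) = -3161584)
((349²/234204 + l/(-62205)) + B)/(278824 - 361197) = ((349²/234204 + 191699/(-62205)) - 3161584)/(278824 - 361197) = ((121801*(1/234204) + 191699*(-1/62205)) - 3161584)/(-82373) = ((121801/234204 - 191699/62205) - 3161584)*(-1/82373) = (-428965993/167455860 - 3161584)*(-1/82373) = -529426196648233/167455860*(-1/82373) = 529426196648233/13793841555780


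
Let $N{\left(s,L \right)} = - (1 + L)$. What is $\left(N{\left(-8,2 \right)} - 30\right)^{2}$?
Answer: $1089$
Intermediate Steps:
$N{\left(s,L \right)} = -1 - L$
$\left(N{\left(-8,2 \right)} - 30\right)^{2} = \left(\left(-1 - 2\right) - 30\right)^{2} = \left(-3 - 30\right)^{2} = \left(-33\right)^{2} = 1089$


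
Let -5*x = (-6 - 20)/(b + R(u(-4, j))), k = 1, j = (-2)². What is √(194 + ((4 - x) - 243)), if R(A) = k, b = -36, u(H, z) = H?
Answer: I*√54943/35 ≈ 6.6971*I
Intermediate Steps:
j = 4
R(A) = 1
x = -26/175 (x = -(-6 - 20)/(5*(-36 + 1)) = -(-26)/(5*(-35)) = -(-26)*(-1)/(5*35) = -⅕*26/35 = -26/175 ≈ -0.14857)
√(194 + ((4 - x) - 243)) = √(194 + ((4 - 1*(-26/175)) - 243)) = √(194 + ((4 + 26/175) - 243)) = √(194 + (726/175 - 243)) = √(194 - 41799/175) = √(-7849/175) = I*√54943/35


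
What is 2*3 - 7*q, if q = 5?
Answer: -29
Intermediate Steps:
2*3 - 7*q = 2*3 - 7*5 = 6 - 35 = -29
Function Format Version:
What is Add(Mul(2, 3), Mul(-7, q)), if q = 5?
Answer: -29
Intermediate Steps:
Add(Mul(2, 3), Mul(-7, q)) = Add(Mul(2, 3), Mul(-7, 5)) = Add(6, -35) = -29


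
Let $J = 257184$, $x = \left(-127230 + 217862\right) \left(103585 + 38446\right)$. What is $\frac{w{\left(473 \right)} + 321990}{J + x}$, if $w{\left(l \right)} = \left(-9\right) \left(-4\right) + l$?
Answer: $\frac{322499}{12872810776} \approx 2.5053 \cdot 10^{-5}$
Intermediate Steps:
$w{\left(l \right)} = 36 + l$
$x = 12872553592$ ($x = 90632 \cdot 142031 = 12872553592$)
$\frac{w{\left(473 \right)} + 321990}{J + x} = \frac{\left(36 + 473\right) + 321990}{257184 + 12872553592} = \frac{509 + 321990}{12872810776} = 322499 \cdot \frac{1}{12872810776} = \frac{322499}{12872810776}$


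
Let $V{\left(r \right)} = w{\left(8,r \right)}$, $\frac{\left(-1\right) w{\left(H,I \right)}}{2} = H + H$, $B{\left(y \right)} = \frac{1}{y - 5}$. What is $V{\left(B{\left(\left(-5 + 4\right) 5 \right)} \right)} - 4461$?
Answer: $-4493$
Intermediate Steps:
$B{\left(y \right)} = \frac{1}{-5 + y}$
$w{\left(H,I \right)} = - 4 H$ ($w{\left(H,I \right)} = - 2 \left(H + H\right) = - 2 \cdot 2 H = - 4 H$)
$V{\left(r \right)} = -32$ ($V{\left(r \right)} = \left(-4\right) 8 = -32$)
$V{\left(B{\left(\left(-5 + 4\right) 5 \right)} \right)} - 4461 = -32 - 4461 = -4493$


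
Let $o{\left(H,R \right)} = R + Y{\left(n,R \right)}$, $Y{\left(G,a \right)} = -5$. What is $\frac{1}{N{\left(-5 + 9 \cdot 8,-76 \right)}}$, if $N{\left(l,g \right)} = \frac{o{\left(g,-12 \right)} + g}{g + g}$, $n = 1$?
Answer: $\frac{152}{93} \approx 1.6344$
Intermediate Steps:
$o{\left(H,R \right)} = -5 + R$ ($o{\left(H,R \right)} = R - 5 = -5 + R$)
$N{\left(l,g \right)} = \frac{-17 + g}{2 g}$ ($N{\left(l,g \right)} = \frac{\left(-5 - 12\right) + g}{g + g} = \frac{-17 + g}{2 g}$)
$\frac{1}{N{\left(-5 + 9 \cdot 8,-76 \right)}} = \frac{1}{\frac{1}{2} \frac{1}{-76} \left(-17 - 76\right)} = \frac{1}{\frac{1}{2} \left(- \frac{1}{76}\right) \left(-93\right)} = \frac{1}{\frac{93}{152}} = \frac{152}{93}$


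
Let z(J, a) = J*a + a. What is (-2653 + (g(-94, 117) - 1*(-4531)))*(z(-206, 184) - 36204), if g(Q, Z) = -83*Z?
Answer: 579046692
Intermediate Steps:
z(J, a) = a + J*a
(-2653 + (g(-94, 117) - 1*(-4531)))*(z(-206, 184) - 36204) = (-2653 + (-83*117 - 1*(-4531)))*(184*(1 - 206) - 36204) = (-2653 + (-9711 + 4531))*(184*(-205) - 36204) = (-2653 - 5180)*(-37720 - 36204) = -7833*(-73924) = 579046692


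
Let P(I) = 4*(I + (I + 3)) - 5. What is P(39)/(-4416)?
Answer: -319/4416 ≈ -0.072237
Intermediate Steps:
P(I) = 7 + 8*I (P(I) = 4*(I + (3 + I)) - 5 = 4*(3 + 2*I) - 5 = (12 + 8*I) - 5 = 7 + 8*I)
P(39)/(-4416) = (7 + 8*39)/(-4416) = (7 + 312)*(-1/4416) = 319*(-1/4416) = -319/4416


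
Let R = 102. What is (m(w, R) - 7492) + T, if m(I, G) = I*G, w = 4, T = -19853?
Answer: -26937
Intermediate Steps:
m(I, G) = G*I
(m(w, R) - 7492) + T = (102*4 - 7492) - 19853 = (408 - 7492) - 19853 = -7084 - 19853 = -26937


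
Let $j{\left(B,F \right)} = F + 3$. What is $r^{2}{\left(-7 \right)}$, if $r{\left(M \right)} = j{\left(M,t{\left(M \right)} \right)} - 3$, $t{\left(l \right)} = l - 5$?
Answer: $144$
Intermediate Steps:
$t{\left(l \right)} = -5 + l$
$j{\left(B,F \right)} = 3 + F$
$r{\left(M \right)} = -5 + M$ ($r{\left(M \right)} = \left(3 + \left(-5 + M\right)\right) - 3 = \left(-2 + M\right) - 3 = -5 + M$)
$r^{2}{\left(-7 \right)} = \left(-5 - 7\right)^{2} = \left(-12\right)^{2} = 144$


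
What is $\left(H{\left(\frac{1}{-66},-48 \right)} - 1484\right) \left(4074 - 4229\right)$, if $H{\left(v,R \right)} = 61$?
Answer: $220565$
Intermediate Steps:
$\left(H{\left(\frac{1}{-66},-48 \right)} - 1484\right) \left(4074 - 4229\right) = \left(61 - 1484\right) \left(4074 - 4229\right) = \left(-1423\right) \left(-155\right) = 220565$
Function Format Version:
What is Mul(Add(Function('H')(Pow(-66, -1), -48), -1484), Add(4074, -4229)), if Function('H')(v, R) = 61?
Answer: 220565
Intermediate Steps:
Mul(Add(Function('H')(Pow(-66, -1), -48), -1484), Add(4074, -4229)) = Mul(Add(61, -1484), Add(4074, -4229)) = Mul(-1423, -155) = 220565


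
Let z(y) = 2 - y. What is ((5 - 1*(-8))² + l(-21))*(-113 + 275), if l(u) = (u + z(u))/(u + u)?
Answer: 191592/7 ≈ 27370.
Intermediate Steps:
l(u) = 1/u (l(u) = (u + (2 - u))/(u + u) = 2/((2*u)) = 2*(1/(2*u)) = 1/u)
((5 - 1*(-8))² + l(-21))*(-113 + 275) = ((5 - 1*(-8))² + 1/(-21))*(-113 + 275) = ((5 + 8)² - 1/21)*162 = (13² - 1/21)*162 = (169 - 1/21)*162 = (3548/21)*162 = 191592/7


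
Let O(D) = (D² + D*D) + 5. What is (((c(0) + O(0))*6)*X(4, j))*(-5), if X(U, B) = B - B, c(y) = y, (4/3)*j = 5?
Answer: 0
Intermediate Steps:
j = 15/4 (j = (¾)*5 = 15/4 ≈ 3.7500)
X(U, B) = 0
O(D) = 5 + 2*D² (O(D) = (D² + D²) + 5 = 2*D² + 5 = 5 + 2*D²)
(((c(0) + O(0))*6)*X(4, j))*(-5) = (((0 + (5 + 2*0²))*6)*0)*(-5) = (((0 + (5 + 2*0))*6)*0)*(-5) = (((0 + (5 + 0))*6)*0)*(-5) = (((0 + 5)*6)*0)*(-5) = ((5*6)*0)*(-5) = (30*0)*(-5) = 0*(-5) = 0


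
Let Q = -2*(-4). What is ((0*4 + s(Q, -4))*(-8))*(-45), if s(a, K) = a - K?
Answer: 4320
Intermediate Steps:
Q = 8
((0*4 + s(Q, -4))*(-8))*(-45) = ((0*4 + (8 - 1*(-4)))*(-8))*(-45) = ((0 + (8 + 4))*(-8))*(-45) = ((0 + 12)*(-8))*(-45) = (12*(-8))*(-45) = -96*(-45) = 4320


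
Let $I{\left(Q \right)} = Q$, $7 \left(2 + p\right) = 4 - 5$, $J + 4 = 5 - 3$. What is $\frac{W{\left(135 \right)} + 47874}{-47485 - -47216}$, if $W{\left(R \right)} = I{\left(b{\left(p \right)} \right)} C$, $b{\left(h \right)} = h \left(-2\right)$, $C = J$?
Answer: $- \frac{335058}{1883} \approx -177.94$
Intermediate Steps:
$J = -2$ ($J = -4 + \left(5 - 3\right) = -4 + 2 = -2$)
$C = -2$
$p = - \frac{15}{7}$ ($p = -2 + \frac{4 - 5}{7} = -2 + \frac{1}{7} \left(-1\right) = -2 - \frac{1}{7} = - \frac{15}{7} \approx -2.1429$)
$b{\left(h \right)} = - 2 h$
$W{\left(R \right)} = - \frac{60}{7}$ ($W{\left(R \right)} = \left(-2\right) \left(- \frac{15}{7}\right) \left(-2\right) = \frac{30}{7} \left(-2\right) = - \frac{60}{7}$)
$\frac{W{\left(135 \right)} + 47874}{-47485 - -47216} = \frac{- \frac{60}{7} + 47874}{-47485 - -47216} = \frac{335058}{7 \left(-47485 + 47216\right)} = \frac{335058}{7 \left(-269\right)} = \frac{335058}{7} \left(- \frac{1}{269}\right) = - \frac{335058}{1883}$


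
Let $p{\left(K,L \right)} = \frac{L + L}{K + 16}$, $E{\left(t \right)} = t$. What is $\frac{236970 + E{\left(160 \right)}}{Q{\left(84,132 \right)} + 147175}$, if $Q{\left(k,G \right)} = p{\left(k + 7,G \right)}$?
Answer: $\frac{25372910}{15747989} \approx 1.6112$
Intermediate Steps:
$p{\left(K,L \right)} = \frac{2 L}{16 + K}$
$Q{\left(k,G \right)} = \frac{2 G}{23 + k}$ ($Q{\left(k,G \right)} = \frac{2 G}{16 + \left(k + 7\right)} = \frac{2 G}{16 + \left(7 + k\right)} = \frac{2 G}{23 + k}$)
$\frac{236970 + E{\left(160 \right)}}{Q{\left(84,132 \right)} + 147175} = \frac{236970 + 160}{2 \cdot 132 \frac{1}{23 + 84} + 147175} = \frac{237130}{2 \cdot 132 \cdot \frac{1}{107} + 147175} = \frac{237130}{\frac{264}{107} + 147175} = \frac{237130}{\frac{15747989}{107}} = 237130 \cdot \frac{107}{15747989} = \frac{25372910}{15747989}$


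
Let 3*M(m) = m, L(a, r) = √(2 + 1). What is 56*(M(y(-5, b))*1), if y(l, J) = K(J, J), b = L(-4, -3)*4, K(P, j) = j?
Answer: 224*√3/3 ≈ 129.33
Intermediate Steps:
L(a, r) = √3
b = 4*√3 (b = √3*4 = 4*√3 ≈ 6.9282)
y(l, J) = J
M(m) = m/3
56*(M(y(-5, b))*1) = 56*(((4*√3)/3)*1) = 56*((4*√3/3)*1) = 56*(4*√3/3) = 224*√3/3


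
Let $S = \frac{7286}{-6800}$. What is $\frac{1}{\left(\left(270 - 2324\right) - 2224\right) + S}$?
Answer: $- \frac{3400}{14548843} \approx -0.0002337$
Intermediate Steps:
$S = - \frac{3643}{3400}$ ($S = 7286 \left(- \frac{1}{6800}\right) = - \frac{3643}{3400} \approx -1.0715$)
$\frac{1}{\left(\left(270 - 2324\right) - 2224\right) + S} = \frac{1}{\left(\left(270 - 2324\right) - 2224\right) - \frac{3643}{3400}} = \frac{1}{\left(-2054 - 2224\right) - \frac{3643}{3400}} = \frac{1}{-4278 - \frac{3643}{3400}} = \frac{1}{- \frac{14548843}{3400}} = - \frac{3400}{14548843}$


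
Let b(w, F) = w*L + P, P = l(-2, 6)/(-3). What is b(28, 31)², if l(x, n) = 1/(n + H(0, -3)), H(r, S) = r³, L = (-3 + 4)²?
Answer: 253009/324 ≈ 780.89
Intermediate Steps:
L = 1 (L = 1² = 1)
l(x, n) = 1/n (l(x, n) = 1/(n + 0³) = 1/(n + 0) = 1/n)
P = -1/18 (P = 1/(6*(-3)) = (⅙)*(-⅓) = -1/18 ≈ -0.055556)
b(w, F) = -1/18 + w (b(w, F) = w*1 - 1/18 = w - 1/18 = -1/18 + w)
b(28, 31)² = (-1/18 + 28)² = (503/18)² = 253009/324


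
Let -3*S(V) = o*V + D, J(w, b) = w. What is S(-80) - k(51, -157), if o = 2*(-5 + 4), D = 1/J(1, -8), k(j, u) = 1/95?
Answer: -15298/285 ≈ -53.677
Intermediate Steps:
k(j, u) = 1/95
D = 1 (D = 1/1 = 1)
o = -2 (o = 2*(-1) = -2)
S(V) = -⅓ + 2*V/3 (S(V) = -(-2*V + 1)/3 = -(1 - 2*V)/3 = -⅓ + 2*V/3)
S(-80) - k(51, -157) = (-⅓ + (⅔)*(-80)) - 1*1/95 = (-⅓ - 160/3) - 1/95 = -161/3 - 1/95 = -15298/285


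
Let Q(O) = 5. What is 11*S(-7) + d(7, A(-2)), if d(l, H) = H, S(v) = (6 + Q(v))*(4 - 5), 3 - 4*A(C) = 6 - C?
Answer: -489/4 ≈ -122.25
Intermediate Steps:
A(C) = -¾ + C/4 (A(C) = ¾ - (6 - C)/4 = ¾ + (-3/2 + C/4) = -¾ + C/4)
S(v) = -11 (S(v) = (6 + 5)*(4 - 5) = 11*(-1) = -11)
11*S(-7) + d(7, A(-2)) = 11*(-11) + (-¾ + (¼)*(-2)) = -121 + (-¾ - ½) = -121 - 5/4 = -489/4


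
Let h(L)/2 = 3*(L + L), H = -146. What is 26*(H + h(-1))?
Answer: -4108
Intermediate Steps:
h(L) = 12*L (h(L) = 2*(3*(L + L)) = 2*(3*(2*L)) = 2*(6*L) = 12*L)
26*(H + h(-1)) = 26*(-146 + 12*(-1)) = 26*(-146 - 12) = 26*(-158) = -4108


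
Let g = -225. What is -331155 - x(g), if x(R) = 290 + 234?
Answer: -331679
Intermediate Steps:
x(R) = 524
-331155 - x(g) = -331155 - 1*524 = -331155 - 524 = -331679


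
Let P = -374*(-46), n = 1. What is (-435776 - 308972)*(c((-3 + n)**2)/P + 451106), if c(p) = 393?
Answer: -1444965286001179/4301 ≈ -3.3596e+11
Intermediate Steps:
P = 17204
(-435776 - 308972)*(c((-3 + n)**2)/P + 451106) = (-435776 - 308972)*(393/17204 + 451106) = -744748*(393*(1/17204) + 451106) = -744748*(393/17204 + 451106) = -744748*7760828017/17204 = -1444965286001179/4301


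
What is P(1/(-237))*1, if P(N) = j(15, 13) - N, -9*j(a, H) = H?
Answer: -1024/711 ≈ -1.4402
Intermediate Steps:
j(a, H) = -H/9
P(N) = -13/9 - N (P(N) = -⅑*13 - N = -13/9 - N)
P(1/(-237))*1 = (-13/9 - 1/(-237))*1 = (-13/9 - 1*(-1/237))*1 = (-13/9 + 1/237)*1 = -1024/711*1 = -1024/711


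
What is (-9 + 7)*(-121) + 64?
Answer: 306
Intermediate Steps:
(-9 + 7)*(-121) + 64 = -2*(-121) + 64 = 242 + 64 = 306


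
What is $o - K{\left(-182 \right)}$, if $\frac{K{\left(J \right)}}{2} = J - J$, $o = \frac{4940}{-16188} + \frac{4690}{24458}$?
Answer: $- \frac{42200}{372111} \approx -0.11341$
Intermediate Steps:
$o = - \frac{42200}{372111}$ ($o = 4940 \left(- \frac{1}{16188}\right) + 4690 \cdot \frac{1}{24458} = - \frac{65}{213} + \frac{335}{1747} = - \frac{42200}{372111} \approx -0.11341$)
$K{\left(J \right)} = 0$ ($K{\left(J \right)} = 2 \left(J - J\right) = 2 \cdot 0 = 0$)
$o - K{\left(-182 \right)} = - \frac{42200}{372111} - 0 = - \frac{42200}{372111} + 0 = - \frac{42200}{372111}$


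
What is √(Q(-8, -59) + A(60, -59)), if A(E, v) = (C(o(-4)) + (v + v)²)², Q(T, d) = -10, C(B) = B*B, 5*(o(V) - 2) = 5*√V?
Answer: √(193877702 + 222784*I) ≈ 13924.0 + 8.0*I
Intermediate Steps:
o(V) = 2 + √V (o(V) = 2 + (5*√V)/5 = 2 + √V)
C(B) = B²
A(E, v) = ((2 + 2*I)² + 4*v²)² (A(E, v) = ((2 + √(-4))² + (v + v)²)² = ((2 + 2*I)² + (2*v)²)² = ((2 + 2*I)² + 4*v²)²)
√(Q(-8, -59) + A(60, -59)) = √(-10 + 16*((-59)² + (1 + I)²)²) = √(-10 + 16*(3481 + (1 + I)²)²)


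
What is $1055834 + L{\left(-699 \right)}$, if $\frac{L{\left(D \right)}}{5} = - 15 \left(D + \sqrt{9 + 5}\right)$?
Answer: $1108259 - 75 \sqrt{14} \approx 1.108 \cdot 10^{6}$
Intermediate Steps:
$L{\left(D \right)} = - 75 D - 75 \sqrt{14}$ ($L{\left(D \right)} = 5 \left(- 15 \left(D + \sqrt{9 + 5}\right)\right) = 5 \left(- 15 \left(D + \sqrt{14}\right)\right) = 5 \left(- 15 D - 15 \sqrt{14}\right) = - 75 D - 75 \sqrt{14}$)
$1055834 + L{\left(-699 \right)} = 1055834 - \left(-52425 + 75 \sqrt{14}\right) = 1055834 + \left(52425 - 75 \sqrt{14}\right) = 1108259 - 75 \sqrt{14}$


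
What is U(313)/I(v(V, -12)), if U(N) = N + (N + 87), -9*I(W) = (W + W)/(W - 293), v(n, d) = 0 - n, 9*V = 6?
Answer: -5653377/4 ≈ -1.4133e+6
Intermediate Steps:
V = 2/3 (V = (1/9)*6 = 2/3 ≈ 0.66667)
v(n, d) = -n
I(W) = -2*W/(9*(-293 + W)) (I(W) = -(W + W)/(9*(W - 293)) = -2*W/(9*(-293 + W)))
U(N) = 87 + 2*N (U(N) = N + (87 + N) = 87 + 2*N)
U(313)/I(v(V, -12)) = (87 + 2*313)/((-2*(-1*2/3)/(-2637 + 9*(-1*2/3)))) = (87 + 626)/((-2*(-2/3)/(-2637 + 9*(-2/3)))) = 713/((-2*(-2/3)/(-2637 - 6))) = 713/((-2*(-2/3)/(-2643))) = 713/((-2*(-2/3)*(-1/2643))) = 713/(-4/7929) = 713*(-7929/4) = -5653377/4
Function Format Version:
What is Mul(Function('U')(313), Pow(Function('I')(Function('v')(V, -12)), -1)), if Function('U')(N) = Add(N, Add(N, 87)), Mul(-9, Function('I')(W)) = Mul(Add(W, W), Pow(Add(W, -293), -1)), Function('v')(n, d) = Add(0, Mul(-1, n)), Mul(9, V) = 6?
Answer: Rational(-5653377, 4) ≈ -1.4133e+6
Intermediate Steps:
V = Rational(2, 3) (V = Mul(Rational(1, 9), 6) = Rational(2, 3) ≈ 0.66667)
Function('v')(n, d) = Mul(-1, n)
Function('I')(W) = Mul(Rational(-2, 9), W, Pow(Add(-293, W), -1)) (Function('I')(W) = Mul(Rational(-1, 9), Mul(Add(W, W), Pow(Add(W, -293), -1))) = Mul(Rational(-1, 9), Mul(Mul(2, W), Pow(Add(-293, W), -1))) = Mul(Rational(-1, 9), Mul(2, W, Pow(Add(-293, W), -1))) = Mul(Rational(-2, 9), W, Pow(Add(-293, W), -1)))
Function('U')(N) = Add(87, Mul(2, N)) (Function('U')(N) = Add(N, Add(87, N)) = Add(87, Mul(2, N)))
Mul(Function('U')(313), Pow(Function('I')(Function('v')(V, -12)), -1)) = Mul(Add(87, Mul(2, 313)), Pow(Mul(-2, Mul(-1, Rational(2, 3)), Pow(Add(-2637, Mul(9, Mul(-1, Rational(2, 3)))), -1)), -1)) = Mul(Add(87, 626), Pow(Mul(-2, Rational(-2, 3), Pow(Add(-2637, Mul(9, Rational(-2, 3))), -1)), -1)) = Mul(713, Pow(Mul(-2, Rational(-2, 3), Pow(Add(-2637, -6), -1)), -1)) = Mul(713, Pow(Mul(-2, Rational(-2, 3), Pow(-2643, -1)), -1)) = Mul(713, Pow(Mul(-2, Rational(-2, 3), Rational(-1, 2643)), -1)) = Mul(713, Pow(Rational(-4, 7929), -1)) = Mul(713, Rational(-7929, 4)) = Rational(-5653377, 4)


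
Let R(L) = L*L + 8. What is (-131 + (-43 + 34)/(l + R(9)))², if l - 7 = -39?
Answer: 6210064/361 ≈ 17202.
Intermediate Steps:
l = -32 (l = 7 - 39 = -32)
R(L) = 8 + L² (R(L) = L² + 8 = 8 + L²)
(-131 + (-43 + 34)/(l + R(9)))² = (-131 + (-43 + 34)/(-32 + (8 + 9²)))² = (-131 - 9/(-32 + (8 + 81)))² = (-131 - 9/(-32 + 89))² = (-131 - 9/57)² = (-131 - 9*1/57)² = (-131 - 3/19)² = (-2492/19)² = 6210064/361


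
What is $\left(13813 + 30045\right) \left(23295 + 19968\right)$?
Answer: $1897428654$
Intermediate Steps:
$\left(13813 + 30045\right) \left(23295 + 19968\right) = 43858 \cdot 43263 = 1897428654$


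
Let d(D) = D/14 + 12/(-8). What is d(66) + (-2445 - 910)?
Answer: -46925/14 ≈ -3351.8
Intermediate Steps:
d(D) = -3/2 + D/14 (d(D) = D*(1/14) + 12*(-⅛) = D/14 - 3/2 = -3/2 + D/14)
d(66) + (-2445 - 910) = (-3/2 + (1/14)*66) + (-2445 - 910) = (-3/2 + 33/7) - 3355 = 45/14 - 3355 = -46925/14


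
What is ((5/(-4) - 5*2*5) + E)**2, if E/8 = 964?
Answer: 938993449/16 ≈ 5.8687e+7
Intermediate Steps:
E = 7712 (E = 8*964 = 7712)
((5/(-4) - 5*2*5) + E)**2 = ((5/(-4) - 5*2*5) + 7712)**2 = ((-1/4*5 - 10*5) + 7712)**2 = ((-5/4 - 50) + 7712)**2 = (-205/4 + 7712)**2 = (30643/4)**2 = 938993449/16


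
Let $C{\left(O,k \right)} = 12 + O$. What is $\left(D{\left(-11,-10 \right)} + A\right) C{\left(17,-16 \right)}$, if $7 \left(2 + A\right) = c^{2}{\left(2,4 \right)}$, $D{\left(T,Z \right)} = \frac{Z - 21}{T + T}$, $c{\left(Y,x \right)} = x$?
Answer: $\frac{7569}{154} \approx 49.149$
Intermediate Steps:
$D{\left(T,Z \right)} = \frac{-21 + Z}{2 T}$
$A = \frac{2}{7}$ ($A = -2 + \frac{4^{2}}{7} = -2 + \frac{1}{7} \cdot 16 = -2 + \frac{16}{7} = \frac{2}{7} \approx 0.28571$)
$\left(D{\left(-11,-10 \right)} + A\right) C{\left(17,-16 \right)} = \left(\frac{-21 - 10}{2 \left(-11\right)} + \frac{2}{7}\right) \left(12 + 17\right) = \left(\frac{1}{2} \left(- \frac{1}{11}\right) \left(-31\right) + \frac{2}{7}\right) 29 = \left(\frac{31}{22} + \frac{2}{7}\right) 29 = \frac{261}{154} \cdot 29 = \frac{7569}{154}$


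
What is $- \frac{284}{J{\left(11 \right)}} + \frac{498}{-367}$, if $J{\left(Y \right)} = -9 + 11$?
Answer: $- \frac{52612}{367} \approx -143.36$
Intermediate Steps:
$J{\left(Y \right)} = 2$
$- \frac{284}{J{\left(11 \right)}} + \frac{498}{-367} = - \frac{284}{2} + \frac{498}{-367} = \left(-284\right) \frac{1}{2} + 498 \left(- \frac{1}{367}\right) = -142 - \frac{498}{367} = - \frac{52612}{367}$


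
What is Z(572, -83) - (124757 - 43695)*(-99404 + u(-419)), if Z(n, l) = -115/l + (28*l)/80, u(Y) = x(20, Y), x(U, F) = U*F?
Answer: 14503729723357/1660 ≈ 8.7372e+9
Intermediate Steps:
x(U, F) = F*U
u(Y) = 20*Y (u(Y) = Y*20 = 20*Y)
Z(n, l) = -115/l + 7*l/20 (Z(n, l) = -115/l + (28*l)*(1/80) = -115/l + 7*l/20)
Z(572, -83) - (124757 - 43695)*(-99404 + u(-419)) = (-115/(-83) + (7/20)*(-83)) - (124757 - 43695)*(-99404 + 20*(-419)) = (-115*(-1/83) - 581/20) - 81062*(-99404 - 8380) = (115/83 - 581/20) - 81062*(-107784) = -45923/1660 - 1*(-8737186608) = -45923/1660 + 8737186608 = 14503729723357/1660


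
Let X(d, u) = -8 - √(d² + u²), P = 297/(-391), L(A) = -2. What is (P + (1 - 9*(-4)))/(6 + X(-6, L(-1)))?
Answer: 7085/3519 - 7085*√10/3519 ≈ -4.3534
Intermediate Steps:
P = -297/391 (P = 297*(-1/391) = -297/391 ≈ -0.75959)
(P + (1 - 9*(-4)))/(6 + X(-6, L(-1))) = (-297/391 + (1 - 9*(-4)))/(6 + (-8 - √((-6)² + (-2)²))) = (-297/391 + (1 + 36))/(6 + (-8 - √(36 + 4))) = (-297/391 + 37)/(6 + (-8 - √40)) = 14170/(391*(6 + (-8 - 2*√10))) = 14170/(391*(-2 - 2*√10))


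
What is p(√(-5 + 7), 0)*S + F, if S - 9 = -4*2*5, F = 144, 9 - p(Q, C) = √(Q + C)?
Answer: -135 + 31*2^(¼) ≈ -98.135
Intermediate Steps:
p(Q, C) = 9 - √(C + Q) (p(Q, C) = 9 - √(Q + C) = 9 - √(C + Q))
S = -31 (S = 9 - 4*2*5 = 9 - 8*5 = 9 - 40 = -31)
p(√(-5 + 7), 0)*S + F = (9 - √(0 + √(-5 + 7)))*(-31) + 144 = (9 - √(0 + √2))*(-31) + 144 = (9 - √(√2))*(-31) + 144 = (9 - 2^(¼))*(-31) + 144 = (-279 + 31*2^(¼)) + 144 = -135 + 31*2^(¼)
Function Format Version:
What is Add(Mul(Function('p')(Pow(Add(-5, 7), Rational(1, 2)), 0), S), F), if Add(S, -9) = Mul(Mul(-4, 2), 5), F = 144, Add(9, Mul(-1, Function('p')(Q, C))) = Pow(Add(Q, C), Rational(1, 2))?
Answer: Add(-135, Mul(31, Pow(2, Rational(1, 4)))) ≈ -98.135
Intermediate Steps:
Function('p')(Q, C) = Add(9, Mul(-1, Pow(Add(C, Q), Rational(1, 2)))) (Function('p')(Q, C) = Add(9, Mul(-1, Pow(Add(Q, C), Rational(1, 2)))) = Add(9, Mul(-1, Pow(Add(C, Q), Rational(1, 2)))))
S = -31 (S = Add(9, Mul(Mul(-4, 2), 5)) = Add(9, Mul(-8, 5)) = Add(9, -40) = -31)
Add(Mul(Function('p')(Pow(Add(-5, 7), Rational(1, 2)), 0), S), F) = Add(Mul(Add(9, Mul(-1, Pow(Add(0, Pow(Add(-5, 7), Rational(1, 2))), Rational(1, 2)))), -31), 144) = Add(Mul(Add(9, Mul(-1, Pow(Add(0, Pow(2, Rational(1, 2))), Rational(1, 2)))), -31), 144) = Add(Mul(Add(9, Mul(-1, Pow(Pow(2, Rational(1, 2)), Rational(1, 2)))), -31), 144) = Add(Mul(Add(9, Mul(-1, Pow(2, Rational(1, 4)))), -31), 144) = Add(Add(-279, Mul(31, Pow(2, Rational(1, 4)))), 144) = Add(-135, Mul(31, Pow(2, Rational(1, 4))))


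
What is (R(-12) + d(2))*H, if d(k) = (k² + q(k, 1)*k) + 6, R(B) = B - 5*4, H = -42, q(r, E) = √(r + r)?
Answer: 756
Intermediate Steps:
q(r, E) = √2*√r (q(r, E) = √(2*r) = √2*√r)
R(B) = -20 + B (R(B) = B - 20 = -20 + B)
d(k) = 6 + k² + √2*k^(3/2) (d(k) = (k² + (√2*√k)*k) + 6 = (k² + √2*k^(3/2)) + 6 = 6 + k² + √2*k^(3/2))
(R(-12) + d(2))*H = ((-20 - 12) + (6 + 2² + √2*2^(3/2)))*(-42) = (-32 + (6 + 4 + √2*(2*√2)))*(-42) = (-32 + (6 + 4 + 4))*(-42) = (-32 + 14)*(-42) = -18*(-42) = 756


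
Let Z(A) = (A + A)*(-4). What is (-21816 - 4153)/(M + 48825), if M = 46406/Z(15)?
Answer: -1558140/2906297 ≈ -0.53613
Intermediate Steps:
Z(A) = -8*A (Z(A) = (2*A)*(-4) = -8*A)
M = -23203/60 (M = 46406/((-8*15)) = 46406/(-120) = 46406*(-1/120) = -23203/60 ≈ -386.72)
(-21816 - 4153)/(M + 48825) = (-21816 - 4153)/(-23203/60 + 48825) = -25969/2906297/60 = -25969*60/2906297 = -1558140/2906297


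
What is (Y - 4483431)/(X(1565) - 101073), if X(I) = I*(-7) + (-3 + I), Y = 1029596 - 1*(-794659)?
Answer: 147732/6137 ≈ 24.072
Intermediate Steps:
Y = 1824255 (Y = 1029596 + 794659 = 1824255)
X(I) = -3 - 6*I (X(I) = -7*I + (-3 + I) = -3 - 6*I)
(Y - 4483431)/(X(1565) - 101073) = (1824255 - 4483431)/((-3 - 6*1565) - 101073) = -2659176/((-3 - 9390) - 101073) = -2659176/(-9393 - 101073) = -2659176/(-110466) = -2659176*(-1/110466) = 147732/6137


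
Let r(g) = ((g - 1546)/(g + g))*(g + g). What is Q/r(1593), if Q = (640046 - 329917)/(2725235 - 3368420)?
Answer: -310129/30229695 ≈ -0.010259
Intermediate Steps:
r(g) = -1546 + g (r(g) = ((-1546 + g)/((2*g)))*(2*g) = ((-1546 + g)*(1/(2*g)))*(2*g) = ((-1546 + g)/(2*g))*(2*g) = -1546 + g)
Q = -310129/643185 (Q = 310129/(-643185) = 310129*(-1/643185) = -310129/643185 ≈ -0.48218)
Q/r(1593) = -310129/(643185*(-1546 + 1593)) = -310129/643185/47 = -310129/643185*1/47 = -310129/30229695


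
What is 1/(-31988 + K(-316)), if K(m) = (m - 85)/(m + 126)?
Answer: -190/6077319 ≈ -3.1264e-5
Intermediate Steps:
K(m) = (-85 + m)/(126 + m)
1/(-31988 + K(-316)) = 1/(-31988 + (-85 - 316)/(126 - 316)) = 1/(-31988 - 401/(-190)) = 1/(-31988 - 1/190*(-401)) = 1/(-31988 + 401/190) = 1/(-6077319/190) = -190/6077319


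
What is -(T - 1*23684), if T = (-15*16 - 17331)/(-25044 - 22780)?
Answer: 1132646045/47824 ≈ 23684.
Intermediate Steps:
T = 17571/47824 (T = (-240 - 17331)/(-47824) = -17571*(-1/47824) = 17571/47824 ≈ 0.36741)
-(T - 1*23684) = -(17571/47824 - 1*23684) = -(17571/47824 - 23684) = -1*(-1132646045/47824) = 1132646045/47824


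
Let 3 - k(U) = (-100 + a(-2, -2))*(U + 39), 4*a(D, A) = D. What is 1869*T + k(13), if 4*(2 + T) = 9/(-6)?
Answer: 6321/8 ≈ 790.13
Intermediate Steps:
a(D, A) = D/4
T = -19/8 (T = -2 + (9/(-6))/4 = -2 + (9*(-⅙))/4 = -2 + (¼)*(-3/2) = -2 - 3/8 = -19/8 ≈ -2.3750)
k(U) = 7845/2 + 201*U/2 (k(U) = 3 - (-100 + (¼)*(-2))*(U + 39) = 3 - (-100 - ½)*(39 + U) = 3 - (-201)*(39 + U)/2 = 3 - (-7839/2 - 201*U/2) = 3 + (7839/2 + 201*U/2) = 7845/2 + 201*U/2)
1869*T + k(13) = 1869*(-19/8) + (7845/2 + (201/2)*13) = -35511/8 + (7845/2 + 2613/2) = -35511/8 + 5229 = 6321/8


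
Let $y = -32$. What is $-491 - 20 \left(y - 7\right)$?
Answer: $289$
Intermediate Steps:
$-491 - 20 \left(y - 7\right) = -491 - 20 \left(-32 - 7\right) = -491 - -780 = -491 + 780 = 289$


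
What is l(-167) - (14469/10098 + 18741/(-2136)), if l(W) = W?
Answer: -191318719/1198296 ≈ -159.66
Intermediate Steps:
l(-167) - (14469/10098 + 18741/(-2136)) = -167 - (14469/10098 + 18741/(-2136)) = -167 - (14469*(1/10098) + 18741*(-1/2136)) = -167 - (4823/3366 - 6247/712) = -167 - 1*(-8796713/1198296) = -167 + 8796713/1198296 = -191318719/1198296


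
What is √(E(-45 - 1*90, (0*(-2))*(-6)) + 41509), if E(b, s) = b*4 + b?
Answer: √40834 ≈ 202.07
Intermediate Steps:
E(b, s) = 5*b (E(b, s) = 4*b + b = 5*b)
√(E(-45 - 1*90, (0*(-2))*(-6)) + 41509) = √(5*(-45 - 1*90) + 41509) = √(5*(-45 - 90) + 41509) = √(5*(-135) + 41509) = √(-675 + 41509) = √40834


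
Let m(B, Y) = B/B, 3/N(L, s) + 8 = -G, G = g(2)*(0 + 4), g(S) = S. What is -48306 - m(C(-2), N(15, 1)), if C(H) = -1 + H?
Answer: -48307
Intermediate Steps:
G = 8 (G = 2*(0 + 4) = 2*4 = 8)
N(L, s) = -3/16 (N(L, s) = 3/(-8 - 1*8) = 3/(-8 - 8) = 3/(-16) = 3*(-1/16) = -3/16)
m(B, Y) = 1
-48306 - m(C(-2), N(15, 1)) = -48306 - 1*1 = -48306 - 1 = -48307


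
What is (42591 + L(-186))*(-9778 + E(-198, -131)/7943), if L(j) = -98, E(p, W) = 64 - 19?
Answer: -3300287216237/7943 ≈ -4.1550e+8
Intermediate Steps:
E(p, W) = 45
(42591 + L(-186))*(-9778 + E(-198, -131)/7943) = (42591 - 98)*(-9778 + 45/7943) = 42493*(-9778 + 45*(1/7943)) = 42493*(-9778 + 45/7943) = 42493*(-77666609/7943) = -3300287216237/7943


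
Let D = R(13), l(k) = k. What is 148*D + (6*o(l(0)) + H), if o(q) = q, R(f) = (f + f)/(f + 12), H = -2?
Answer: 3798/25 ≈ 151.92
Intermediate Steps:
R(f) = 2*f/(12 + f) (R(f) = (2*f)/(12 + f) = 2*f/(12 + f))
D = 26/25 (D = 2*13/(12 + 13) = 2*13/25 = 2*13*(1/25) = 26/25 ≈ 1.0400)
148*D + (6*o(l(0)) + H) = 148*(26/25) + (6*0 - 2) = 3848/25 + (0 - 2) = 3848/25 - 2 = 3798/25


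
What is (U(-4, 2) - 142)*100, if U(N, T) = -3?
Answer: -14500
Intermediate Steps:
(U(-4, 2) - 142)*100 = (-3 - 142)*100 = -145*100 = -14500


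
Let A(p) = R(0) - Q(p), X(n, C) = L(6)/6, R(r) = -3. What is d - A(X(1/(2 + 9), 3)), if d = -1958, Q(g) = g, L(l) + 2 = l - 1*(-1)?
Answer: -11725/6 ≈ -1954.2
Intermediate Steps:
L(l) = -1 + l (L(l) = -2 + (l - 1*(-1)) = -2 + (l + 1) = -2 + (1 + l) = -1 + l)
X(n, C) = 5/6 (X(n, C) = (-1 + 6)/6 = 5*(1/6) = 5/6)
A(p) = -3 - p
d - A(X(1/(2 + 9), 3)) = -1958 - (-3 - 1*5/6) = -1958 - (-3 - 5/6) = -1958 - 1*(-23/6) = -1958 + 23/6 = -11725/6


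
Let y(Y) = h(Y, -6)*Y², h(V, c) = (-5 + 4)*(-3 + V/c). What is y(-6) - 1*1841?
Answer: -1769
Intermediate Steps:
h(V, c) = 3 - V/c (h(V, c) = -(-3 + V/c) = 3 - V/c)
y(Y) = Y²*(3 + Y/6) (y(Y) = (3 - 1*Y/(-6))*Y² = (3 - 1*Y*(-⅙))*Y² = (3 + Y/6)*Y² = Y²*(3 + Y/6))
y(-6) - 1*1841 = (⅙)*(-6)²*(18 - 6) - 1*1841 = (⅙)*36*12 - 1841 = 72 - 1841 = -1769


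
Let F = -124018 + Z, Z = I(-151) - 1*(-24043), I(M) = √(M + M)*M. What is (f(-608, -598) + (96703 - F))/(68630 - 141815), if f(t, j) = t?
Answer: -5602/2091 - 151*I*√302/73185 ≈ -2.6791 - 0.035856*I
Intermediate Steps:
I(M) = √2*M^(3/2) (I(M) = √(2*M)*M = (√2*√M)*M = √2*M^(3/2))
Z = 24043 - 151*I*√302 (Z = √2*(-151)^(3/2) - 1*(-24043) = √2*(-151*I*√151) + 24043 = -151*I*√302 + 24043 = 24043 - 151*I*√302 ≈ 24043.0 - 2624.1*I)
F = -99975 - 151*I*√302 (F = -124018 + (24043 - 151*I*√302) = -99975 - 151*I*√302 ≈ -99975.0 - 2624.1*I)
(f(-608, -598) + (96703 - F))/(68630 - 141815) = (-608 + (96703 - (-99975 - 151*I*√302)))/(68630 - 141815) = (-608 + (96703 + (99975 + 151*I*√302)))/(-73185) = (-608 + (196678 + 151*I*√302))*(-1/73185) = (196070 + 151*I*√302)*(-1/73185) = -5602/2091 - 151*I*√302/73185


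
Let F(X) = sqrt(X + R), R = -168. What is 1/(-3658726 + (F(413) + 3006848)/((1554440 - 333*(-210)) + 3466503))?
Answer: -18964628434344705870/69386367931902112432180451 - 35636111*sqrt(5)/346931839659510562160902255 ≈ -2.7332e-7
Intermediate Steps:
F(X) = sqrt(-168 + X) (F(X) = sqrt(X - 168) = sqrt(-168 + X))
1/(-3658726 + (F(413) + 3006848)/((1554440 - 333*(-210)) + 3466503)) = 1/(-3658726 + (sqrt(-168 + 413) + 3006848)/((1554440 - 333*(-210)) + 3466503)) = 1/(-3658726 + (sqrt(245) + 3006848)/((1554440 - 1*(-69930)) + 3466503)) = 1/(-3658726 + (7*sqrt(5) + 3006848)/((1554440 + 69930) + 3466503)) = 1/(-3658726 + (3006848 + 7*sqrt(5))/(1624370 + 3466503)) = 1/(-3658726 + (3006848 + 7*sqrt(5))/5090873) = 1/(-3658726 + (3006848 + 7*sqrt(5))*(1/5090873)) = 1/(-3658726 + (3006848/5090873 + 7*sqrt(5)/5090873)) = 1/(-18626106400950/5090873 + 7*sqrt(5)/5090873)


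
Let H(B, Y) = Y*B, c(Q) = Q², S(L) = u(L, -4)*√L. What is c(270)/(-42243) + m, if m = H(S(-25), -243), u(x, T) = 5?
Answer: -24300/14081 - 6075*I ≈ -1.7257 - 6075.0*I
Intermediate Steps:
S(L) = 5*√L
H(B, Y) = B*Y
m = -6075*I (m = (5*√(-25))*(-243) = (5*(5*I))*(-243) = (25*I)*(-243) = -6075*I ≈ -6075.0*I)
c(270)/(-42243) + m = 270²/(-42243) - 6075*I = 72900*(-1/42243) - 6075*I = -24300/14081 - 6075*I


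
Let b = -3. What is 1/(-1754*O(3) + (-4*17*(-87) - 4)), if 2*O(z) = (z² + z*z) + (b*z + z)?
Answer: -1/4612 ≈ -0.00021683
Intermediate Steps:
O(z) = z² - z (O(z) = ((z² + z*z) + (-3*z + z))/2 = ((z² + z²) - 2*z)/2 = (2*z² - 2*z)/2 = (-2*z + 2*z²)/2 = z² - z)
1/(-1754*O(3) + (-4*17*(-87) - 4)) = 1/(-5262*(-1 + 3) + (-4*17*(-87) - 4)) = 1/(-5262*2 + (-68*(-87) - 4)) = 1/(-1754*6 + (5916 - 4)) = 1/(-10524 + 5912) = 1/(-4612) = -1/4612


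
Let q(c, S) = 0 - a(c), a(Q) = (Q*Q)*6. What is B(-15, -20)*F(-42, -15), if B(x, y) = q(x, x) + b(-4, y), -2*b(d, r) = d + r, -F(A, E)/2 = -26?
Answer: -69576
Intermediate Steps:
a(Q) = 6*Q**2 (a(Q) = Q**2*6 = 6*Q**2)
F(A, E) = 52 (F(A, E) = -2*(-26) = 52)
q(c, S) = -6*c**2 (q(c, S) = 0 - 6*c**2 = -6*c**2)
b(d, r) = -d/2 - r/2 (b(d, r) = -(d + r)/2 = -d/2 - r/2)
B(x, y) = 2 - 6*x**2 - y/2 (B(x, y) = -6*x**2 + (-1/2*(-4) - y/2) = -6*x**2 + (2 - y/2) = 2 - 6*x**2 - y/2)
B(-15, -20)*F(-42, -15) = (2 - 6*(-15)**2 - 1/2*(-20))*52 = (2 - 6*225 + 10)*52 = (2 - 1350 + 10)*52 = -1338*52 = -69576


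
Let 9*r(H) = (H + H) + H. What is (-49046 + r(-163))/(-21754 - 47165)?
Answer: 147301/206757 ≈ 0.71244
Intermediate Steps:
r(H) = H/3 (r(H) = ((H + H) + H)/9 = (2*H + H)/9 = (3*H)/9 = H/3)
(-49046 + r(-163))/(-21754 - 47165) = (-49046 + (1/3)*(-163))/(-21754 - 47165) = (-49046 - 163/3)/(-68919) = -147301/3*(-1/68919) = 147301/206757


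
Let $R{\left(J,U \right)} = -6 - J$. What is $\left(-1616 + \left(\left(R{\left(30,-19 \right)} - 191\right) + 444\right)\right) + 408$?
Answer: $-991$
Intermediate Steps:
$\left(-1616 + \left(\left(R{\left(30,-19 \right)} - 191\right) + 444\right)\right) + 408 = \left(-1616 + \left(\left(\left(-6 - 30\right) - 191\right) + 444\right)\right) + 408 = \left(-1616 + \left(\left(-36 - 191\right) + 444\right)\right) + 408 = \left(-1616 + \left(-227 + 444\right)\right) + 408 = \left(-1616 + 217\right) + 408 = -1399 + 408 = -991$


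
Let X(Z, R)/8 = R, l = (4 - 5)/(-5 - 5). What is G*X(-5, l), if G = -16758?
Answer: -67032/5 ≈ -13406.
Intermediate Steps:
l = 1/10 (l = -1/(-10) = -1*(-1/10) = 1/10 ≈ 0.10000)
X(Z, R) = 8*R
G*X(-5, l) = -134064/10 = -16758*4/5 = -67032/5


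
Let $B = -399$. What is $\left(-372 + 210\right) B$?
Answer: $64638$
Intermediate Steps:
$\left(-372 + 210\right) B = \left(-372 + 210\right) \left(-399\right) = \left(-162\right) \left(-399\right) = 64638$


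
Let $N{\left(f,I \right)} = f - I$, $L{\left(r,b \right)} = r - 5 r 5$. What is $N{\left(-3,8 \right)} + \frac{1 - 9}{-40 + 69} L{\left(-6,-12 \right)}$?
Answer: $\frac{6881}{29} \approx 237.28$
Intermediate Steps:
$L{\left(r,b \right)} = - 25 r^{2}$ ($L{\left(r,b \right)} = r \left(- 25 r\right) = - 25 r^{2}$)
$N{\left(-3,8 \right)} + \frac{1 - 9}{-40 + 69} L{\left(-6,-12 \right)} = \left(-3 - 8\right) + \frac{1 - 9}{-40 + 69} \left(- 25 \left(-6\right)^{2}\right) = \left(-3 - 8\right) + - \frac{8}{29} \left(\left(-25\right) 36\right) = -11 + \left(-8\right) \frac{1}{29} \left(-900\right) = -11 - - \frac{7200}{29} = -11 + \frac{7200}{29} = \frac{6881}{29}$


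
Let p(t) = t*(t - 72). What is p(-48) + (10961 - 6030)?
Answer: 10691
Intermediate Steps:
p(t) = t*(-72 + t)
p(-48) + (10961 - 6030) = -48*(-72 - 48) + (10961 - 6030) = -48*(-120) + 4931 = 5760 + 4931 = 10691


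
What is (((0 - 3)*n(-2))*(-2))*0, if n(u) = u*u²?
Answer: 0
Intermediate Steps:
n(u) = u³
(((0 - 3)*n(-2))*(-2))*0 = (((0 - 3)*(-2)³)*(-2))*0 = (-3*(-8)*(-2))*0 = (24*(-2))*0 = -48*0 = 0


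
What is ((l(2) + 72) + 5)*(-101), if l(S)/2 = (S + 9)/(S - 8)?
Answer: -22220/3 ≈ -7406.7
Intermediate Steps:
l(S) = 2*(9 + S)/(-8 + S) (l(S) = 2*((S + 9)/(S - 8)) = 2*((9 + S)/(-8 + S)) = 2*(9 + S)/(-8 + S))
((l(2) + 72) + 5)*(-101) = ((2*(9 + 2)/(-8 + 2) + 72) + 5)*(-101) = ((2*11/(-6) + 72) + 5)*(-101) = ((2*(-1/6)*11 + 72) + 5)*(-101) = ((-11/3 + 72) + 5)*(-101) = (205/3 + 5)*(-101) = (220/3)*(-101) = -22220/3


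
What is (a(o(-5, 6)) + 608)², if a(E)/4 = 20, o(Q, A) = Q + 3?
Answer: 473344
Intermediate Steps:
o(Q, A) = 3 + Q
a(E) = 80 (a(E) = 4*20 = 80)
(a(o(-5, 6)) + 608)² = (80 + 608)² = 688² = 473344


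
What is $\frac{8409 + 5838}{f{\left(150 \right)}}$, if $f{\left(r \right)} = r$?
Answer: $\frac{4749}{50} \approx 94.98$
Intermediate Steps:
$\frac{8409 + 5838}{f{\left(150 \right)}} = \frac{8409 + 5838}{150} = 14247 \cdot \frac{1}{150} = \frac{4749}{50}$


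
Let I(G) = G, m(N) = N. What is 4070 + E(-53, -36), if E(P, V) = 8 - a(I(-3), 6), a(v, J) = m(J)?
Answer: 4072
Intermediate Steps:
a(v, J) = J
E(P, V) = 2 (E(P, V) = 8 - 1*6 = 8 - 6 = 2)
4070 + E(-53, -36) = 4070 + 2 = 4072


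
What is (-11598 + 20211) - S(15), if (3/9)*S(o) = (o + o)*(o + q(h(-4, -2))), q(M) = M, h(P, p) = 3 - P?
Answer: 6633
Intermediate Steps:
S(o) = 6*o*(7 + o) (S(o) = 3*((o + o)*(o + (3 - 1*(-4)))) = 3*((2*o)*(o + (3 + 4))) = 3*((2*o)*(o + 7)) = 3*((2*o)*(7 + o)) = 3*(2*o*(7 + o)) = 6*o*(7 + o))
(-11598 + 20211) - S(15) = (-11598 + 20211) - 6*15*(7 + 15) = 8613 - 6*15*22 = 8613 - 1*1980 = 8613 - 1980 = 6633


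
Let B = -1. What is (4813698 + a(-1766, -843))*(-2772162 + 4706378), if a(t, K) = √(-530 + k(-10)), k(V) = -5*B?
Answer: 9310731690768 + 9671080*I*√21 ≈ 9.3107e+12 + 4.4318e+7*I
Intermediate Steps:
k(V) = 5 (k(V) = -5*(-1) = 5)
a(t, K) = 5*I*√21 (a(t, K) = √(-530 + 5) = √(-525) = 5*I*√21)
(4813698 + a(-1766, -843))*(-2772162 + 4706378) = (4813698 + 5*I*√21)*(-2772162 + 4706378) = (4813698 + 5*I*√21)*1934216 = 9310731690768 + 9671080*I*√21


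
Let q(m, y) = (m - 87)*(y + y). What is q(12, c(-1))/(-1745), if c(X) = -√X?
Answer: -30*I/349 ≈ -0.08596*I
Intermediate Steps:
q(m, y) = 2*y*(-87 + m) (q(m, y) = (-87 + m)*(2*y) = 2*y*(-87 + m))
q(12, c(-1))/(-1745) = (2*(-√(-1))*(-87 + 12))/(-1745) = (2*(-I)*(-75))*(-1/1745) = (150*I)*(-1/1745) = -30*I/349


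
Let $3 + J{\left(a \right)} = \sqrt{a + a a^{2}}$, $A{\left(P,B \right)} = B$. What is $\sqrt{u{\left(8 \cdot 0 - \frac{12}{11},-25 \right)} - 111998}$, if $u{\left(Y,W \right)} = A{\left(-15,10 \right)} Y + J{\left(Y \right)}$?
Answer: $\frac{\sqrt{-13553441 + 2 i \sqrt{8745}}}{11} \approx 0.0023092 + 334.68 i$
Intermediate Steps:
$J{\left(a \right)} = -3 + \sqrt{a + a^{3}}$ ($J{\left(a \right)} = -3 + \sqrt{a + a a^{2}} = -3 + \sqrt{a + a^{3}}$)
$u{\left(Y,W \right)} = -3 + \sqrt{Y + Y^{3}} + 10 Y$ ($u{\left(Y,W \right)} = 10 Y + \left(-3 + \sqrt{Y + Y^{3}}\right) = -3 + \sqrt{Y + Y^{3}} + 10 Y$)
$\sqrt{u{\left(8 \cdot 0 - \frac{12}{11},-25 \right)} - 111998} = \sqrt{\left(-3 + \sqrt{\left(8 \cdot 0 - \frac{12}{11}\right) + \left(8 \cdot 0 - \frac{12}{11}\right)^{3}} + 10 \left(8 \cdot 0 - \frac{12}{11}\right)\right) - 111998} = \sqrt{\left(-3 + \sqrt{\left(0 - \frac{12}{11}\right) + \left(0 - \frac{12}{11}\right)^{3}} + 10 \left(0 - \frac{12}{11}\right)\right) - 111998} = \sqrt{\left(-3 + \sqrt{- \frac{12}{11} + \left(- \frac{12}{11}\right)^{3}} + 10 \left(- \frac{12}{11}\right)\right) - 111998} = \sqrt{\left(-3 + \sqrt{- \frac{12}{11} - \frac{1728}{1331}} - \frac{120}{11}\right) - 111998} = \sqrt{\left(-3 + \sqrt{- \frac{3180}{1331}} - \frac{120}{11}\right) - 111998} = \sqrt{\left(-3 + \frac{2 i \sqrt{8745}}{121} - \frac{120}{11}\right) - 111998} = \sqrt{\left(- \frac{153}{11} + \frac{2 i \sqrt{8745}}{121}\right) - 111998} = \sqrt{- \frac{1232131}{11} + \frac{2 i \sqrt{8745}}{121}}$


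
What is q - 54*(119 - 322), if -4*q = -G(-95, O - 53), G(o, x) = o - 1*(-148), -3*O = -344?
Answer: 43901/4 ≈ 10975.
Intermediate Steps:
O = 344/3 (O = -⅓*(-344) = 344/3 ≈ 114.67)
G(o, x) = 148 + o (G(o, x) = o + 148 = 148 + o)
q = 53/4 (q = -(-1)*(148 - 95)/4 = -(-1)*53/4 = -¼*(-53) = 53/4 ≈ 13.250)
q - 54*(119 - 322) = 53/4 - 54*(119 - 322) = 53/4 - 54*(-203) = 53/4 + 10962 = 43901/4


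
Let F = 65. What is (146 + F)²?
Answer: 44521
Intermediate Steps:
(146 + F)² = (146 + 65)² = 211² = 44521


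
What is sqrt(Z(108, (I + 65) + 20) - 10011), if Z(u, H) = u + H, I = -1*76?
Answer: I*sqrt(9894) ≈ 99.469*I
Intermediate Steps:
I = -76
Z(u, H) = H + u
sqrt(Z(108, (I + 65) + 20) - 10011) = sqrt((((-76 + 65) + 20) + 108) - 10011) = sqrt(((-11 + 20) + 108) - 10011) = sqrt((9 + 108) - 10011) = sqrt(117 - 10011) = sqrt(-9894) = I*sqrt(9894)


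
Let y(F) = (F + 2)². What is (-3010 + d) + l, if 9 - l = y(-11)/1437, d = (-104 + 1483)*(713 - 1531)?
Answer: -541760044/479 ≈ -1.1310e+6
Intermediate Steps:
d = -1128022 (d = 1379*(-818) = -1128022)
y(F) = (2 + F)²
l = 4284/479 (l = 9 - (2 - 11)²/1437 = 9 - (-9)²/1437 = 9 - 81/1437 = 9 - 1*27/479 = 9 - 27/479 = 4284/479 ≈ 8.9436)
(-3010 + d) + l = (-3010 - 1128022) + 4284/479 = -1131032 + 4284/479 = -541760044/479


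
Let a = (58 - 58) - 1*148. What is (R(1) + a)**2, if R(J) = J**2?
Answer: 21609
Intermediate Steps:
a = -148 (a = 0 - 148 = -148)
(R(1) + a)**2 = (1**2 - 148)**2 = (1 - 148)**2 = (-147)**2 = 21609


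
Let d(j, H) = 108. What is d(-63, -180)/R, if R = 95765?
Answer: 108/95765 ≈ 0.0011278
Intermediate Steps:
d(-63, -180)/R = 108/95765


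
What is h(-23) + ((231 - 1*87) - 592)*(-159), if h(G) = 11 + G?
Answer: 71220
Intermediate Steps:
h(-23) + ((231 - 1*87) - 592)*(-159) = (11 - 23) + ((231 - 1*87) - 592)*(-159) = -12 + ((231 - 87) - 592)*(-159) = -12 + (144 - 592)*(-159) = -12 - 448*(-159) = -12 + 71232 = 71220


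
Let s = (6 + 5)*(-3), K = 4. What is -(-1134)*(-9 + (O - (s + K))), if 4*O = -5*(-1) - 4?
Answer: 45927/2 ≈ 22964.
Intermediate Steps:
O = ¼ (O = (-5*(-1) - 4)/4 = (5 - 4)/4 = (¼)*1 = ¼ ≈ 0.25000)
s = -33 (s = 11*(-3) = -33)
-(-1134)*(-9 + (O - (s + K))) = -(-1134)*(-9 + (¼ - (-33 + 4))) = -(-1134)*(-9 + (¼ - 1*(-29))) = -(-1134)*(-9 + (¼ + 29)) = -(-1134)*(-9 + 117/4) = -(-1134)*81/4 = -126*(-729/4) = 45927/2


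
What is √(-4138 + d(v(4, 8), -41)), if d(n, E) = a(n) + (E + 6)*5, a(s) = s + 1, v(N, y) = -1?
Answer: I*√4313 ≈ 65.673*I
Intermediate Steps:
a(s) = 1 + s
d(n, E) = 31 + n + 5*E (d(n, E) = (1 + n) + (E + 6)*5 = (1 + n) + (6 + E)*5 = (1 + n) + (30 + 5*E) = 31 + n + 5*E)
√(-4138 + d(v(4, 8), -41)) = √(-4138 + (31 - 1 + 5*(-41))) = √(-4138 + (31 - 1 - 205)) = √(-4138 - 175) = √(-4313) = I*√4313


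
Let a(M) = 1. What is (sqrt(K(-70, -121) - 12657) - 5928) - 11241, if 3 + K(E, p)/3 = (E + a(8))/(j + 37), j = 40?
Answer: -17169 + I*sqrt(75112653)/77 ≈ -17169.0 + 112.56*I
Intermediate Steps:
K(E, p) = -690/77 + 3*E/77 (K(E, p) = -9 + 3*((E + 1)/(40 + 37)) = -9 + 3*((1 + E)/77) = -9 + 3*((1 + E)*(1/77)) = -9 + 3*(1/77 + E/77) = -9 + (3/77 + 3*E/77) = -690/77 + 3*E/77)
(sqrt(K(-70, -121) - 12657) - 5928) - 11241 = (sqrt((-690/77 + (3/77)*(-70)) - 12657) - 5928) - 11241 = (sqrt((-690/77 - 30/11) - 12657) - 5928) - 11241 = (sqrt(-900/77 - 12657) - 5928) - 11241 = (sqrt(-975489/77) - 5928) - 11241 = (I*sqrt(75112653)/77 - 5928) - 11241 = (-5928 + I*sqrt(75112653)/77) - 11241 = -17169 + I*sqrt(75112653)/77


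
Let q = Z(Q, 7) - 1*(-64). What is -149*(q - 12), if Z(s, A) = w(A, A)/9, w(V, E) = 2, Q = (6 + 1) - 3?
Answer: -70030/9 ≈ -7781.1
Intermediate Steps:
Q = 4 (Q = 7 - 3 = 4)
Z(s, A) = 2/9
q = 578/9 (q = 2/9 - 1*(-64) = 2/9 + 64 = 578/9 ≈ 64.222)
-149*(q - 12) = -149*(578/9 - 12) = -149*470/9 = -70030/9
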